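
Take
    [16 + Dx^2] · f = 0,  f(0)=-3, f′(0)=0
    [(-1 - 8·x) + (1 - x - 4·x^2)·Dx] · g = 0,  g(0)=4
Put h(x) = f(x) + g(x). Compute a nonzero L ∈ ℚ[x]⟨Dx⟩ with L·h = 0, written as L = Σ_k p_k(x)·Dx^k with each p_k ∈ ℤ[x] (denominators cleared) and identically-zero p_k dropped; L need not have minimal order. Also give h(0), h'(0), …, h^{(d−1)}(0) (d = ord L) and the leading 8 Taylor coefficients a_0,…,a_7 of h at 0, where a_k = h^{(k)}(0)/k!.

L = (-560 - 4608·x - 1664·x^2 - 6144·x^3 - 10240·x^4 - 16384·x^5) + (208 - 272·x - 896·x^2 + 1408·x^3 + 1536·x^4 - 6144·x^5 - 8192·x^6)·Dx + (-35 - 288·x - 104·x^2 - 384·x^3 - 640·x^4 - 1024·x^5)·Dx^2 + (13 - 17·x - 56·x^2 + 88·x^3 + 96·x^4 - 384·x^5 - 512·x^6)·Dx^3  (order 3).
h: a_k = 1, 4, 44, 36, 84, 260, 11116/15, 1764, …
ICs: h(0) = 1, h′(0) = 4, h′′(0) = 88.

f: a_k = -3, 0, 24, 0, -32, 0, 256/15, 0, …
g: a_k = 4, 4, 20, 36, 116, 260, 724, 1764, …
Sum ⇒ L₀ = lclm(L_f,L_g) in ℚ(x)⟨Dx⟩.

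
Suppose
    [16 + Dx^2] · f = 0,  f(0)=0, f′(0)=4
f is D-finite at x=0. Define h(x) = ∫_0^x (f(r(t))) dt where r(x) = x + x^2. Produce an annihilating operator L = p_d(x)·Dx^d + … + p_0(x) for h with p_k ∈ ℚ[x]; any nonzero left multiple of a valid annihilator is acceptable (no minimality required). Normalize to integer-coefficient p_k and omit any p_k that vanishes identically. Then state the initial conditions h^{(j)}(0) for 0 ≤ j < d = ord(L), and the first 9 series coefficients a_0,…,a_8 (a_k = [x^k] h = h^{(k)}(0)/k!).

L = (16 + 96·x + 192·x^2 + 128·x^3)·Dx - 2·Dx^2 + (1 + 2·x)·Dx^3  (order 3).
h: a_k = 0, 0, 2, 4/3, -8/3, -32/5, -176/45, 32/7, 3232/315, …
ICs: h(0) = 0, h′(0) = 0, h′′(0) = 4.

f: a_k = 0, 4, 0, -32/3, 0, 128/15, 0, -1024/315, 0, …
Substitute x→r, Dx→(1/r')Dx; clear ⇒ L₀.
Integrate: L := L₀·Dx.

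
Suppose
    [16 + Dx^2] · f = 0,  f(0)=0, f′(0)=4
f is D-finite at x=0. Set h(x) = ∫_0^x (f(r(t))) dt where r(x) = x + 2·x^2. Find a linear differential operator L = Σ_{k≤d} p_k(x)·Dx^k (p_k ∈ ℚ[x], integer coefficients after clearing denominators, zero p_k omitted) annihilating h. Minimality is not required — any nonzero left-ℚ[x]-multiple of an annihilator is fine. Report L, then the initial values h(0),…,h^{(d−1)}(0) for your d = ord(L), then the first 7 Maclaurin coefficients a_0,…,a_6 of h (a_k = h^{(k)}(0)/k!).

f: a_k = 0, 4, 0, -32/3, 0, 128/15, 0, …
Change of var in L_f (x↦r) gives L₀.
Integrate: L := L₀·Dx.
L = (16 + 192·x + 768·x^2 + 1024·x^3)·Dx - 4·Dx^2 + (1 + 4·x)·Dx^3  (order 3).
h: a_k = 0, 0, 2, 8/3, -8/3, -64/5, -896/45, …
ICs: h(0) = 0, h′(0) = 0, h′′(0) = 4.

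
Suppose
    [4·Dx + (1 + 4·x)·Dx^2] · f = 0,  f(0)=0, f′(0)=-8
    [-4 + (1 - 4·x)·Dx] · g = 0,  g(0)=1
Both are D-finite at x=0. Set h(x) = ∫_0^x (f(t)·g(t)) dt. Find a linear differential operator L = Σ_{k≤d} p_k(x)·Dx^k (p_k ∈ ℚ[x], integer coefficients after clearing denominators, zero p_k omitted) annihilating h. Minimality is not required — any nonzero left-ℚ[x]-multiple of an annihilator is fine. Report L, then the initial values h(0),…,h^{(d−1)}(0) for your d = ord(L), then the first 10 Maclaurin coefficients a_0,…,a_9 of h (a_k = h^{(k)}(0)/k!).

f: a_k = 0, -8, 16, -128/3, 128, -2048/5, 4096/3, -32768/7, 16384, -524288/9, …
g: a_k = 1, 4, 16, 64, 256, 1024, 4096, 16384, 65536, 262144, …
L₀ := L_f ⊗_s L_g (sym. prod.), ord ≤ 2.
h=∫₀ˣh₀: take L = L₀·Dx.
L = 16·Dx + (4 + 48·x)·Dx^2 + (-1 + 16·x^2)·Dx^3  (order 3).
h: a_k = 0, 0, -4, -16/3, -80/3, -896/15, -12032/45, -75776/105, -326656/105, -8732672/945, …
ICs: h(0) = 0, h′(0) = 0, h′′(0) = -8.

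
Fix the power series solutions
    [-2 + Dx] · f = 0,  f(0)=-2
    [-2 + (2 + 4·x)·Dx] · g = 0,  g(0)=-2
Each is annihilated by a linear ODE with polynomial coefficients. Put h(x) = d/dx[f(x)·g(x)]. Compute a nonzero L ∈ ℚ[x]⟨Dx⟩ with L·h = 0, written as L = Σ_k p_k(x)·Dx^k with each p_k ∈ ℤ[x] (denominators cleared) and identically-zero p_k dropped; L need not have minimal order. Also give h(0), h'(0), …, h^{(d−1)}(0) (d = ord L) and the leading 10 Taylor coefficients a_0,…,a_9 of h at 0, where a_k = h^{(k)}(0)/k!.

f: a_k = -2, -4, -4, -8/3, -4/3, -8/15, -8/45, -16/315, -4/315, -8/2835, …
g: a_k = -2, -2, 1, -1, 5/4, -7/4, 21/8, -33/8, 429/64, -715/64, …
L₀ := L_f ⊗_s L_g (sym. prod.), ord ≤ 1.
Derive L from L₀ (diff closure).
L = (7 + 24·x + 16·x^2) + (-3 - 10·x - 8·x^2)·Dx  (order 1).
h: a_k = 12, 28, 34, 22, 107/6, -89/30, 1123/60, -39551/1260, 88853/1440, -3584467/30240, …
ICs: h(0) = 12.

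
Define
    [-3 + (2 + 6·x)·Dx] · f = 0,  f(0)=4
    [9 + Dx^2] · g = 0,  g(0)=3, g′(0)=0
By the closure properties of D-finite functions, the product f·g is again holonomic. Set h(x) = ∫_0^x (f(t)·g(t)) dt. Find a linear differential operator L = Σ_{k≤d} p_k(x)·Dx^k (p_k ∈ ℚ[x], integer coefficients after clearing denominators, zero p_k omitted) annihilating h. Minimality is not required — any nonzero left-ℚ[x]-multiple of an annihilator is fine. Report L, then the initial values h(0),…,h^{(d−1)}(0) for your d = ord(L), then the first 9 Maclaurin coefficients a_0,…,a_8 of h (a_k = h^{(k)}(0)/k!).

L = (63 + 216·x + 324·x^2)·Dx + (-12 - 36·x)·Dx^2 + (4 + 24·x + 36·x^2)·Dx^3  (order 3).
h: a_k = 0, 12, 9, -45/2, -243/16, 405/32, 1053/128, -84807/8960, 292329/20480, …
ICs: h(0) = 0, h′(0) = 12, h′′(0) = 18.

f: a_k = 4, 6, -9/2, 27/4, -405/32, 1701/64, -15309/256, 72171/512, -2814669/8192, …
g: a_k = 3, 0, -27/2, 0, 81/8, 0, -243/80, 0, 2187/4480, …
Sym-product of L_f,L_g gives L₀ (≤ ord 2).
h=∫₀ˣh₀: take L = L₀·Dx.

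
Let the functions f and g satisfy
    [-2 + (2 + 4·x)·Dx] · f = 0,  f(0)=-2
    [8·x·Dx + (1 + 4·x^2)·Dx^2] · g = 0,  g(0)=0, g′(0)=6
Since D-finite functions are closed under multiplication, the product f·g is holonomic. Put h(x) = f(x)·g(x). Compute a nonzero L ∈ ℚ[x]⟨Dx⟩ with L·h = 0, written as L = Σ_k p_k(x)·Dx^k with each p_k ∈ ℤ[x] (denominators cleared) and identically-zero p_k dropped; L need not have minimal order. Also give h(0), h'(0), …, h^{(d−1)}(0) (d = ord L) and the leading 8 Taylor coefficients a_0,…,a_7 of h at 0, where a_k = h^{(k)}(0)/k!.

L = (3 - 8·x - 4·x^2) + (-2 + 4·x + 24·x^2 + 16·x^3)·Dx + (1 + 4·x + 8·x^2 + 16·x^3 + 16·x^4)·Dx^2  (order 2).
h: a_k = 0, -12, -12, 22, 10, -389/10, -409/10, 18853/140, …
ICs: h(0) = 0, h′(0) = -12.

f: a_k = -2, -2, 1, -1, 5/4, -7/4, 21/8, -33/8, …
g: a_k = 0, 6, 0, -8, 0, 96/5, 0, -384/7, …
f·g: L₀ = L_f ⊗_s L_g, ord ≤ 1·2.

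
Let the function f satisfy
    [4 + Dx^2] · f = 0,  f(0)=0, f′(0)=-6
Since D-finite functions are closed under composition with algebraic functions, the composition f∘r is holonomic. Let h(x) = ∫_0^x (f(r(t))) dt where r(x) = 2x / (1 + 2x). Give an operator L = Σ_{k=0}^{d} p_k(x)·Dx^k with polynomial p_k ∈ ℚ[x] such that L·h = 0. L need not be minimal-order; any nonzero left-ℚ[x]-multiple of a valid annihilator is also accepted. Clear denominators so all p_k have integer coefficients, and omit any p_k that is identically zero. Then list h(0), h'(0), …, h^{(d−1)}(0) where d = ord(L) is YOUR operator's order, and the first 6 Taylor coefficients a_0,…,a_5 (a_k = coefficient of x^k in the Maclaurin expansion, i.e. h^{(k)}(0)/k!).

f: a_k = 0, -6, 0, 4, 0, -4/5, …
f∘r: x↦r, Dx↦Dx/r' in L_f ⇒ L₀.
h=∫₀ˣh₀: take L = L₀·Dx.
L = 16·Dx + (4 + 24·x + 48·x^2 + 32·x^3)·Dx^2 + (1 + 8·x + 24·x^2 + 32·x^3 + 16·x^4)·Dx^3  (order 3).
h: a_k = 0, 0, -6, 8, -4, -96/5, …
ICs: h(0) = 0, h′(0) = 0, h′′(0) = -12.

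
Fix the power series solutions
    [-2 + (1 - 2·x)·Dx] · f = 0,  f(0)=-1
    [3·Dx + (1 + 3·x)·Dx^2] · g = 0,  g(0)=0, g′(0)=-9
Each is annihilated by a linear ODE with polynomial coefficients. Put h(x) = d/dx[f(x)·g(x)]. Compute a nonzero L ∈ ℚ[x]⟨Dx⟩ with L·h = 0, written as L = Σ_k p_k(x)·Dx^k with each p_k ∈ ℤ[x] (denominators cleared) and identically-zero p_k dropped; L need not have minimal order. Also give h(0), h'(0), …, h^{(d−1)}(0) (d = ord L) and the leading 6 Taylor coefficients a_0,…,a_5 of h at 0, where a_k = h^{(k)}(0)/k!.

L = 24 + 30·x·Dx + (-1 - x + 6·x^2)·Dx^2  (order 2).
h: a_k = 9, 9, 108, 45, 1683/2, -837/5, …
ICs: h(0) = 9, h′(0) = 9.

f: a_k = -1, -2, -4, -8, -16, -32, …
g: a_k = 0, -9, 27/2, -27, 243/4, -729/5, …
Sym-product of L_f,L_g gives L₀ (≤ ord 2).
h=h₀': d/dx-closure on L₀ ⇒ L.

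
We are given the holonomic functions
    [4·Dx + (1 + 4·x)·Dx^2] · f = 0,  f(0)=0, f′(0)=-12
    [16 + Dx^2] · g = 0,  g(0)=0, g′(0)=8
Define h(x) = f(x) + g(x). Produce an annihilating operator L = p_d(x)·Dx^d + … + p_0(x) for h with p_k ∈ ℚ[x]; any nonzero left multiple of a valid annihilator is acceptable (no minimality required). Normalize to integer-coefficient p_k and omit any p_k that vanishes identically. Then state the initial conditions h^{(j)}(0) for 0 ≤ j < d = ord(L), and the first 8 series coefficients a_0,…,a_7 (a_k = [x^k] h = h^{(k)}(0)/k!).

f: a_k = 0, -12, 24, -64, 192, -3072/5, 2048, -49152/7, …
g: a_k = 0, 8, 0, -64/3, 0, 256/15, 0, -2048/315, …
h₀=f+g: left-lcm gives L₀, ord ≤ 4.
L = (448 + 512·x + 1024·x^2)·Dx + (48 + 320·x + 768·x^2 + 1024·x^3)·Dx^2 + (28 + 32·x + 64·x^2)·Dx^3 + (3 + 20·x + 48·x^2 + 64·x^3)·Dx^4  (order 4).
h: a_k = 0, -4, 24, -256/3, 192, -1792/3, 2048, -2213888/315, …
ICs: h(0) = 0, h′(0) = -4, h′′(0) = 48, h′′′(0) = -512.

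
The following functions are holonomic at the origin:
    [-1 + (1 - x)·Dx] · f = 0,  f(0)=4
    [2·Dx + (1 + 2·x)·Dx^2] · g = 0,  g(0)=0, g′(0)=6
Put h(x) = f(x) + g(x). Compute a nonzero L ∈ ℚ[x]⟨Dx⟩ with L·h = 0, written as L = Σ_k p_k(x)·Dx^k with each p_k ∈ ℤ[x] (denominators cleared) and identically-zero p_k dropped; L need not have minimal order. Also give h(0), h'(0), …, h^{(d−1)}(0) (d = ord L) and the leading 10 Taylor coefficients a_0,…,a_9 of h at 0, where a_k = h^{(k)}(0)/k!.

L = (14 + 4·x)·Dx + (-1 + 20·x + 8·x^2)·Dx^2 + (-2 - 3·x + 3·x^2 + 2·x^3)·Dx^3  (order 3).
h: a_k = 4, 10, -2, 12, -8, 116/5, -28, 412/7, -92, 524/3, …
ICs: h(0) = 4, h′(0) = 10, h′′(0) = -4.

f: a_k = 4, 4, 4, 4, 4, 4, 4, 4, 4, 4, …
g: a_k = 0, 6, -6, 8, -12, 96/5, -32, 384/7, -96, 512/3, …
Weyl lclm of L_f,L_g ⇒ L₀ (ord ≤ 3).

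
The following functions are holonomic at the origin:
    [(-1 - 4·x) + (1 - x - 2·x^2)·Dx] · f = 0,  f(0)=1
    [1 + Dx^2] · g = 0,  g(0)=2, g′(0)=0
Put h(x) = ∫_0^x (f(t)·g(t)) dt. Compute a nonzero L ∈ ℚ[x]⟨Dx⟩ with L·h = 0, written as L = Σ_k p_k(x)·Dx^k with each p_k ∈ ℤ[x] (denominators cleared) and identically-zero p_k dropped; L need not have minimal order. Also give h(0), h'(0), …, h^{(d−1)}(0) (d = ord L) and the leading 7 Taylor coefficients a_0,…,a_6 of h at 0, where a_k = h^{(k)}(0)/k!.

L = (3 + x + 2·x^2)·Dx + (2 + 8·x)·Dx^2 + (-1 + x + 2·x^2)·Dx^3  (order 3).
h: a_k = 0, 2, 1, 5/3, 9/4, 229/60, 445/72, …
ICs: h(0) = 0, h′(0) = 2, h′′(0) = 2.

f: a_k = 1, 1, 3, 5, 11, 21, 43, …
g: a_k = 2, 0, -1, 0, 1/12, 0, -1/360, …
Sym-product of L_f,L_g gives L₀ (≤ ord 2).
∫: right-multiply L₀ by Dx.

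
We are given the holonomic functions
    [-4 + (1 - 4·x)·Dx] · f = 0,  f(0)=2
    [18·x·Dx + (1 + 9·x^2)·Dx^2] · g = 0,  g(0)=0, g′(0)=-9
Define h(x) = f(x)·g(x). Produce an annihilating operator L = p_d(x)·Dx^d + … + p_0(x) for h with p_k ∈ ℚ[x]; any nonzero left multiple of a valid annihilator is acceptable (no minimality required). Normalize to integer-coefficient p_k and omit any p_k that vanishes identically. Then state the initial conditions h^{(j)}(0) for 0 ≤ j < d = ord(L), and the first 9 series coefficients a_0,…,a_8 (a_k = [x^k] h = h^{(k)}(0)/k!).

f: a_k = 2, 8, 32, 128, 512, 2048, 8192, 32768, 131072, …
g: a_k = 0, -9, 0, 27, 0, -729/5, 0, 6561/7, 0, …
h₀=f·g: eliminate ⇒ L₀, order ≤ 1·2.
L = 72·x + (8 - 18·x + 144·x^2)·Dx + (-1 + 4·x - 9·x^2 + 36·x^3)·Dx^2  (order 2).
h: a_k = 0, -18, -72, -234, -936, -20178/5, -80712/5, -2194326/35, -8777304/35, …
ICs: h(0) = 0, h′(0) = -18.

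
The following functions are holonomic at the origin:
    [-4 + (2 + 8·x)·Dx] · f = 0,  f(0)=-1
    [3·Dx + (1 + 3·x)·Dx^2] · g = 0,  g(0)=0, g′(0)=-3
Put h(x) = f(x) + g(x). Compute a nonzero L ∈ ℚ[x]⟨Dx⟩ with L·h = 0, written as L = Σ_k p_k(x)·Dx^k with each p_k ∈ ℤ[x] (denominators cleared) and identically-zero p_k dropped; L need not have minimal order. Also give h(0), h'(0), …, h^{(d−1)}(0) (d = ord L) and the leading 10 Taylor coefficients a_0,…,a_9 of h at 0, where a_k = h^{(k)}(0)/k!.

L = 36·x·Dx + (6 + 72·x + 180·x^2)·Dx^2 + (1 + 13·x + 54·x^2 + 72·x^3)·Dx^3  (order 3).
h: a_k = -1, -5, 13/2, -13, 121/4, -383/5, 411/2, -4035/7, 13425/8, -5047, …
ICs: h(0) = -1, h′(0) = -5, h′′(0) = 13.

f: a_k = -1, -2, 2, -4, 10, -28, 84, -264, 858, -2860, …
g: a_k = 0, -3, 9/2, -9, 81/4, -243/5, 243/2, -2187/7, 6561/8, -2187, …
Weyl lclm of L_f,L_g ⇒ L₀ (ord ≤ 3).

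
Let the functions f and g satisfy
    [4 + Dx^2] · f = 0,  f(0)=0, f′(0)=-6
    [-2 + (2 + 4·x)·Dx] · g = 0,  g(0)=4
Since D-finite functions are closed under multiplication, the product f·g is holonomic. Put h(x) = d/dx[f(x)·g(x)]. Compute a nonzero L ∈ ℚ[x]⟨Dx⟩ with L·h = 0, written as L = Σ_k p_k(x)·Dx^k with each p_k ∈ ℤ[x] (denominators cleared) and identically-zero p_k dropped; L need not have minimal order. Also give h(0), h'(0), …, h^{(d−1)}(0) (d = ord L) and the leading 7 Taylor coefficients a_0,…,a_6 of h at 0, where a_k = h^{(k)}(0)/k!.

L = (53 + 288·x + 544·x^2 + 512·x^3 + 256·x^4) + (-2 - 36·x - 96·x^2 - 64·x^3)·Dx + (7 + 44·x + 108·x^2 + 128·x^3 + 64·x^4)·Dx^2  (order 2).
h: a_k = -24, -48, 84, 16, 19, -486/5, 983/6, …
ICs: h(0) = -24, h′(0) = -48.

f: a_k = 0, -6, 0, 4, 0, -4/5, 0, …
g: a_k = 4, 4, -2, 2, -5/2, 7/2, -21/4, …
f·g: L₀ = L_f ⊗_s L_g, ord ≤ 2·1.
Differentiate: ansatz ord ≤ ord L₀ ⇒ L.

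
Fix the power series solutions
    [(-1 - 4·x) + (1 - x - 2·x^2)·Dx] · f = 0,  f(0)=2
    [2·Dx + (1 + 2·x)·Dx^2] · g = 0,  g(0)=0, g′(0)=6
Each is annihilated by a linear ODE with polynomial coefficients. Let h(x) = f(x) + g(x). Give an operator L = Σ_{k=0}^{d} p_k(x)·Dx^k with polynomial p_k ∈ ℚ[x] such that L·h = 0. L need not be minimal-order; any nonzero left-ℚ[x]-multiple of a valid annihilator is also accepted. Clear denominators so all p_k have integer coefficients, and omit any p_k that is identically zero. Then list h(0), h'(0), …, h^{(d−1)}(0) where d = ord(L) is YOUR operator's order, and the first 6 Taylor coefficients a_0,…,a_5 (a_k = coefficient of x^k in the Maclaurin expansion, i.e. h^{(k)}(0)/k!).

L = (54 + 228·x + 432·x^2 + 288·x^3 + 192·x^4)·Dx + (11 + 124·x + 464·x^2 + 704·x^3 + 592·x^4 + 320·x^5)·Dx^2 + (-4 - 19·x - 17·x^2 + 42·x^3 + 116·x^4 + 136·x^5 + 64·x^6)·Dx^3  (order 3).
h: a_k = 2, 8, 0, 18, 10, 306/5, …
ICs: h(0) = 2, h′(0) = 8, h′′(0) = 0.

f: a_k = 2, 2, 6, 10, 22, 42, …
g: a_k = 0, 6, -6, 8, -12, 96/5, …
Sum ⇒ L₀ = lclm(L_f,L_g) in ℚ(x)⟨Dx⟩.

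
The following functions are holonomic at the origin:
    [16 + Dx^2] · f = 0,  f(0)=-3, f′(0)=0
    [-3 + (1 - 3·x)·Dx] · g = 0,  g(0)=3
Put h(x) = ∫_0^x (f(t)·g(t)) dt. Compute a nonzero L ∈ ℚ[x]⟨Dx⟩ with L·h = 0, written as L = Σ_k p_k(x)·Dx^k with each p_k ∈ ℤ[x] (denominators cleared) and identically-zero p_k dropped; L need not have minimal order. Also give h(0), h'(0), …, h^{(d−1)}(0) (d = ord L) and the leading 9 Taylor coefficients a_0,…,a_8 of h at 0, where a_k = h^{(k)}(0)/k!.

f: a_k = -3, 0, 24, 0, -32, 0, 256/15, 0, -512/105, …
g: a_k = 3, 9, 27, 81, 243, 729, 2187, 6561, 19683, …
Product ⇒ symmetric product L₀, ord ≤ 2.
Integrate: L := L₀·Dx.
L = (-16 + 48·x)·Dx + 6·Dx^2 + (-1 + 3·x)·Dx^3  (order 3).
h: a_k = 0, -9, -27/2, -3, -27/4, -177/5, -177/2, -7709/35, -23127/40, …
ICs: h(0) = 0, h′(0) = -9, h′′(0) = -27.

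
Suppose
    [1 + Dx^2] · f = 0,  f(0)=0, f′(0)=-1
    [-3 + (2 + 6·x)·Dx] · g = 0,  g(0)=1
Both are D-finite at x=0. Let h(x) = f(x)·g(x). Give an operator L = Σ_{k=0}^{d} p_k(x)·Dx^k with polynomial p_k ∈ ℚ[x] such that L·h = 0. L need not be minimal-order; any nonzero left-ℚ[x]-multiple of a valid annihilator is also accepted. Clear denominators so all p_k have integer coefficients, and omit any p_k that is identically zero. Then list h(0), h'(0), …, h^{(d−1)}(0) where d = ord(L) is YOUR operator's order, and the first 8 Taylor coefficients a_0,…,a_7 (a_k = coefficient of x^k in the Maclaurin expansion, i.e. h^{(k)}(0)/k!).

L = (31 + 24·x + 36·x^2) + (-12 - 36·x)·Dx + (4 + 24·x + 36·x^2)·Dx^2  (order 2).
h: a_k = 0, -1, -3/2, 31/24, -23/16, 5699/1920, -8161/1280, 4655323/322560, …
ICs: h(0) = 0, h′(0) = -1.

f: a_k = 0, -1, 0, 1/6, 0, -1/120, 0, 1/5040, …
g: a_k = 1, 3/2, -9/8, 27/16, -405/128, 1701/256, -15309/1024, 72171/2048, …
Product ⇒ symmetric product L₀, ord ≤ 2.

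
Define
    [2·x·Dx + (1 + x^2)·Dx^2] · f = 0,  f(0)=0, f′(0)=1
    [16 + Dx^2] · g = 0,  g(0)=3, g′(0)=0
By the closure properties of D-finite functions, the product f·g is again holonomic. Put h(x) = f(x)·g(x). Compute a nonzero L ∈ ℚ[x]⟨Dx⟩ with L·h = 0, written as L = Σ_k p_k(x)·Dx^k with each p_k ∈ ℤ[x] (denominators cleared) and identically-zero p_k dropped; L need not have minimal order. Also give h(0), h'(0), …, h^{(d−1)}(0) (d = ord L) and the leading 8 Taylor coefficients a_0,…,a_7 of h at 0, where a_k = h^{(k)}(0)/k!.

L = (5440 + 19136·x^2 + 25856·x^4 + 16384·x^6 + 4096·x^8) + (1152·x + 3200·x^3 + 3072·x^5 + 1024·x^7)·Dx + (612 + 2252·x^2 + 3168·x^4 + 2048·x^6 + 512·x^8)·Dx^2 + (72·x + 200·x^3 + 192·x^5 + 64·x^7)·Dx^3 + (17 + 66·x^2 + 97·x^4 + 64·x^6 + 16·x^8)·Dx^4  (order 4).
h: a_k = 0, 3, 0, -25, 0, 203/5, 0, -3461/105, …
ICs: h(0) = 0, h′(0) = 3, h′′(0) = 0, h′′′(0) = -150.

f: a_k = 0, 1, 0, -1/3, 0, 1/5, 0, -1/7, …
g: a_k = 3, 0, -24, 0, 32, 0, -256/15, 0, …
Sym-product of L_f,L_g gives L₀ (≤ ord 4).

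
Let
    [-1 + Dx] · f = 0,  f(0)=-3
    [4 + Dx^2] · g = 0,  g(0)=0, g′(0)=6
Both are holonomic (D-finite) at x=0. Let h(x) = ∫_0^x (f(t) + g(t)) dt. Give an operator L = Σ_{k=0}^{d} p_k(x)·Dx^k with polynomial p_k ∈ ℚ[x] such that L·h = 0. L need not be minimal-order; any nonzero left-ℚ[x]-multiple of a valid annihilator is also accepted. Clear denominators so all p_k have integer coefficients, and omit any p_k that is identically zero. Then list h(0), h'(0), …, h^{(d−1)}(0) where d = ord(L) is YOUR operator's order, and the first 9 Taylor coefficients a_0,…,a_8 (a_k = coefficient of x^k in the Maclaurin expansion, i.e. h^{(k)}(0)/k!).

L = -4·Dx + 4·Dx^2 - Dx^3 + Dx^4  (order 4).
h: a_k = 0, -3, 3/2, -1/2, -9/8, -1/40, 31/240, -1/1680, -43/4480, …
ICs: h(0) = 0, h′(0) = -3, h′′(0) = 3, h′′′(0) = -3.

f: a_k = -3, -3, -3/2, -1/2, -1/8, -1/40, -1/240, -1/1680, -1/13440, …
g: a_k = 0, 6, 0, -4, 0, 4/5, 0, -8/105, 0, …
L₀ := lclm(L_f,L_g); ord L₀ ≤ 1+2.
h=∫₀ˣh₀: take L = L₀·Dx.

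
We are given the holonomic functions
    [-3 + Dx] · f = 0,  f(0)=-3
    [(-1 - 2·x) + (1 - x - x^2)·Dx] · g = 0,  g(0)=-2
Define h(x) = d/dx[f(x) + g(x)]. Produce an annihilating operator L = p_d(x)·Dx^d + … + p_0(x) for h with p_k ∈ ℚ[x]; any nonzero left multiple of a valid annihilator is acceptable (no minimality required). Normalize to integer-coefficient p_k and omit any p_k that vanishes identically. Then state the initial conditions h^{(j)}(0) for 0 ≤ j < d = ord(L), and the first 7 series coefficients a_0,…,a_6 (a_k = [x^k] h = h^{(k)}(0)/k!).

f: a_k = -3, -9, -27/2, -27/2, -81/8, -243/40, -243/80, …
g: a_k = -2, -2, -4, -6, -10, -16, -26, …
h₀=f+g: left-lcm gives L₀, ord ≤ 2.
h₀' ⇒ L via d/dx closure of L₀.
L = (18 + 126·x + 144·x^2 + 180·x^3 + 54·x^4) + (-9 - 48·x - 81·x^2 - 24·x^3 + 45·x^4 + 18·x^5)·Dx + (1 + 2·x + 11·x^2 - 12·x^3 - 21·x^4 - 6·x^5)·Dx^2  (order 2).
h: a_k = -11, -35, -117/2, -161/2, -883/8, -6969/40, -24249/80, …
ICs: h(0) = -11, h′(0) = -35.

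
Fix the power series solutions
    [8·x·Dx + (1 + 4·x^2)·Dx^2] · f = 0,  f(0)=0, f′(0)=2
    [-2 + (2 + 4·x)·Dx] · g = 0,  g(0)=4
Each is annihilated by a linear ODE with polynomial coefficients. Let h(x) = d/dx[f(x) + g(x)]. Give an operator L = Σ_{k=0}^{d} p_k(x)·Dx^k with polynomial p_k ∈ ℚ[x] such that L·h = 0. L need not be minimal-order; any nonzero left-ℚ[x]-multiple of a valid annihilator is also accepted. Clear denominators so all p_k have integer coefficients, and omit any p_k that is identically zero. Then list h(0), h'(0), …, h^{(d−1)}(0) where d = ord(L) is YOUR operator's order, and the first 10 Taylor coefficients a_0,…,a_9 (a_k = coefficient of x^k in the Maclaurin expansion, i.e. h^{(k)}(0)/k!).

L = (-8 - 40·x + 96·x^2 + 96·x^3) + (-11 - 32·x + 40·x^2 + 384·x^3 + 336·x^4)·Dx + (-1 + 6·x + 24·x^2 + 48·x^3 + 112·x^4 + 96·x^5)·Dx^2  (order 2).
h: a_k = 6, -4, -2, -10, 99/2, -63/2, -281/4, -429/4, 22819/32, -12155/32, …
ICs: h(0) = 6, h′(0) = -4.

f: a_k = 0, 2, 0, -8/3, 0, 32/5, 0, -128/7, 0, 512/9, …
g: a_k = 4, 4, -2, 2, -5/2, 7/2, -21/4, 33/4, -429/32, 715/32, …
Weyl lclm of L_f,L_g ⇒ L₀ (ord ≤ 3).
Differentiate: ansatz ord ≤ ord L₀ ⇒ L.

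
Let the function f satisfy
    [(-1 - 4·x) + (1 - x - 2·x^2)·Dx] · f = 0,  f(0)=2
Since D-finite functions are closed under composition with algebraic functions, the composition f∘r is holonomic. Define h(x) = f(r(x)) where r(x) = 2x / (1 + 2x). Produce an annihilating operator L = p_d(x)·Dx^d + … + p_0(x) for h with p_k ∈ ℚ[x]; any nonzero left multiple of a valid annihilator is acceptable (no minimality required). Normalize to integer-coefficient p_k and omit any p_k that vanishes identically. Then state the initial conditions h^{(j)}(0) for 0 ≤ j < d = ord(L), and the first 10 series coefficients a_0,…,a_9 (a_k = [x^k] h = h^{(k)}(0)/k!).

f: a_k = 2, 2, 6, 10, 22, 42, 86, 170, 342, 682, …
L₀ from L_f via x↦r, Dx↦r'^{-1}Dx.
L = (2 + 20·x) + (-1 - 4·x + 4·x^2 + 16·x^3)·Dx  (order 1).
h: a_k = 2, 4, 16, 0, 128, -256, 1536, -5120, 22528, -86016, …
ICs: h(0) = 2.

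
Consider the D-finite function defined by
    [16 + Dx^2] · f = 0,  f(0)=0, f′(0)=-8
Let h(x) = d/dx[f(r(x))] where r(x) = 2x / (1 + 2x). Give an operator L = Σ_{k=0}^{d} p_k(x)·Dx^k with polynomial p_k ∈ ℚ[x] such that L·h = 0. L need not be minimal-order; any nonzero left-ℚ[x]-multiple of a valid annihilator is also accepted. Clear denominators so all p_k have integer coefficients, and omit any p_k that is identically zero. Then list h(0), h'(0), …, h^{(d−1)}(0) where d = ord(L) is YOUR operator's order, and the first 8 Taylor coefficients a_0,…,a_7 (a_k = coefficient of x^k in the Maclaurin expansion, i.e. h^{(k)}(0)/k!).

f: a_k = 0, -8, 0, 64/3, 0, -256/15, 0, 2048/315, …
Substitute x→r, Dx→(1/r')Dx; clear ⇒ L₀.
h₀' ⇒ L via d/dx closure of L₀.
L = (88 + 96·x + 96·x^2) + (12 + 72·x + 144·x^2 + 96·x^3)·Dx + (1 + 8·x + 24·x^2 + 32·x^3 + 16·x^4)·Dx^2  (order 2).
h: a_k = -16, 64, 320, -3584, 49408/3, -46080, 2520064/45, 10305536/45, …
ICs: h(0) = -16, h′(0) = 64.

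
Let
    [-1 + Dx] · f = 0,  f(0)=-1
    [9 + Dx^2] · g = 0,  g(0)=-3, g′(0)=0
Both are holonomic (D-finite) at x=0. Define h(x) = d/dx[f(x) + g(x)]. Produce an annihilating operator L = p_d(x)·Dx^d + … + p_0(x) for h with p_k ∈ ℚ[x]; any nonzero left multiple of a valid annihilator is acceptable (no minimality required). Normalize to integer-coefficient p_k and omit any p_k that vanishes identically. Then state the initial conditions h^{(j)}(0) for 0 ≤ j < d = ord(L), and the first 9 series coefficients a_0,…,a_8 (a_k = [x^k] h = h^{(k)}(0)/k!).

L = 9 - 9·Dx + Dx^2 - Dx^3  (order 3).
h: a_k = -1, 26, -1/2, -122/3, -1/24, 1093/60, -1/720, -703/180, -1/40320, …
ICs: h(0) = -1, h′(0) = 26, h′′(0) = -1.

f: a_k = -1, -1, -1/2, -1/6, -1/24, -1/120, -1/720, -1/5040, -1/40320, …
g: a_k = -3, 0, 27/2, 0, -81/8, 0, 243/80, 0, -2187/4480, …
Sum ⇒ L₀ = lclm(L_f,L_g) in ℚ(x)⟨Dx⟩.
h=h₀': d/dx-closure on L₀ ⇒ L.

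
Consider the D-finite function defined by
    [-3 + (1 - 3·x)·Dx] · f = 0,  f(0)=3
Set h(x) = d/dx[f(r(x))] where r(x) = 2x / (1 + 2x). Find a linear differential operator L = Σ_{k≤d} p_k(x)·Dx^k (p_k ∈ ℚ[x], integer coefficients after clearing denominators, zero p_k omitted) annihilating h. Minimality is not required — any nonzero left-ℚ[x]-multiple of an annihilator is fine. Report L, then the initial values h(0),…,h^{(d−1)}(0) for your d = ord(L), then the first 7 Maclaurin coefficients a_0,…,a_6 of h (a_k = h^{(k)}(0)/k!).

L = 8 + (-1 + 4·x)·Dx  (order 1).
h: a_k = 18, 144, 864, 4608, 23040, 110592, 516096, …
ICs: h(0) = 18.

f: a_k = 3, 9, 27, 81, 243, 729, 2187, …
L₀ from L_f via x↦r, Dx↦r'^{-1}Dx.
Derive L from L₀ (diff closure).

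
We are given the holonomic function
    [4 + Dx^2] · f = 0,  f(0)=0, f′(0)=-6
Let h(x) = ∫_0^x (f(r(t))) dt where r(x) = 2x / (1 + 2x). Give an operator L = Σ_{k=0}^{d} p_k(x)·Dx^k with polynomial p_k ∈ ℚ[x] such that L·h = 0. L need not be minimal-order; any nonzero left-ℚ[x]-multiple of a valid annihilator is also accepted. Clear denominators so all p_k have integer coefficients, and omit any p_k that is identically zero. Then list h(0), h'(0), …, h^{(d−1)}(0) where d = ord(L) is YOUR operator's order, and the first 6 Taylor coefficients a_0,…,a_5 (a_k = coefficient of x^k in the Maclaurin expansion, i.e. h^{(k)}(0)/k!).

f: a_k = 0, -6, 0, 4, 0, -4/5, …
Substitute x→r, Dx→(1/r')Dx; clear ⇒ L₀.
h=∫h₀ ⇒ L = L₀·Dx.
L = 16·Dx + (4 + 24·x + 48·x^2 + 32·x^3)·Dx^2 + (1 + 8·x + 24·x^2 + 32·x^3 + 16·x^4)·Dx^3  (order 3).
h: a_k = 0, 0, -6, 8, -4, -96/5, …
ICs: h(0) = 0, h′(0) = 0, h′′(0) = -12.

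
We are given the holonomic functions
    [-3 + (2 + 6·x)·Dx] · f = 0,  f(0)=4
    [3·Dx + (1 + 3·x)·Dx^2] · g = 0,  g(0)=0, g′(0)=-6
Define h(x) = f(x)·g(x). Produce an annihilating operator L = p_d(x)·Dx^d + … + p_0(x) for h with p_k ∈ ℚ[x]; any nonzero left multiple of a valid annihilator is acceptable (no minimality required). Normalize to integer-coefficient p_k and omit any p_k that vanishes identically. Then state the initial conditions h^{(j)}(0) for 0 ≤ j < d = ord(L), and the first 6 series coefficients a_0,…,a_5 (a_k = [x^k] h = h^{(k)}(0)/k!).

f: a_k = 4, 6, -9/2, 27/4, -405/32, 1701/64, …
g: a_k = 0, -6, 9, -18, 81/2, -486/5, …
Sym-product of L_f,L_g gives L₀ (≤ ord 2).
L = 9 + (4 + 24·x + 36·x^2)·Dx^2  (order 2).
h: a_k = 0, -24, 0, 9, -27, 5751/80, …
ICs: h(0) = 0, h′(0) = -24.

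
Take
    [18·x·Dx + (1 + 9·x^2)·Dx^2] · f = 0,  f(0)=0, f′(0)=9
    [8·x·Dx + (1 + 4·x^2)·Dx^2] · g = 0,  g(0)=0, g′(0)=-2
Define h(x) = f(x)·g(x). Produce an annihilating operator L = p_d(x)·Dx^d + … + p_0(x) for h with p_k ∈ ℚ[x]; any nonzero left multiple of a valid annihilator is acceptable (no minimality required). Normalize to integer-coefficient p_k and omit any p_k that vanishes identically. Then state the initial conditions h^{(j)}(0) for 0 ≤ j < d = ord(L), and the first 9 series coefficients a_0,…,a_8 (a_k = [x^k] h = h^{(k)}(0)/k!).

L = (-864·x - 18720·x^3 - 82944·x^5 + 134784·x^7 + 1119744·x^9)·Dx + (-52 - 3036·x^2 - 33696·x^4 - 72576·x^6 + 471744·x^8 + 1679616·x^10)·Dx^2 + (-104·x - 2072·x^3 - 11232·x^5 + 13968·x^7 + 269568·x^9 + 559872·x^11)·Dx^3 + (-1 - 26·x^2 - 205·x^4 + 7380·x^8 + 33696·x^10 + 46656·x^12)·Dx^4  (order 4).
h: a_k = 0, 0, -18, 0, 78, 0, -2106/5, 0, 91026/35, …
ICs: h(0) = 0, h′(0) = 0, h′′(0) = -36, h′′′(0) = 0.

f: a_k = 0, 9, 0, -27, 0, 729/5, 0, -6561/7, 0, …
g: a_k = 0, -2, 0, 8/3, 0, -32/5, 0, 128/7, 0, …
h₀=f·g: eliminate ⇒ L₀, order ≤ 2·2.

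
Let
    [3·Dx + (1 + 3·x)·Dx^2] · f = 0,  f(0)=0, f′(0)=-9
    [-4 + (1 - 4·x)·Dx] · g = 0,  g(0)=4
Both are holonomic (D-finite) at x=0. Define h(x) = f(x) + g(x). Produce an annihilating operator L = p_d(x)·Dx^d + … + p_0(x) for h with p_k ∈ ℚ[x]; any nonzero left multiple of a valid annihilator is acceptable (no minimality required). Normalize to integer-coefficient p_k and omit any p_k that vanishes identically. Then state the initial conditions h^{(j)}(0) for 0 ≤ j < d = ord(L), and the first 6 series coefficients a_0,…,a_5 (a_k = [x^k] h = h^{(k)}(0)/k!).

L = (-432 - 288·x)·Dx + (-78 - 720·x - 576·x^2)·Dx^2 + (11 + x - 144·x^2 - 144·x^3)·Dx^3  (order 3).
h: a_k = 4, 7, 155/2, 229, 4339/4, 19751/5, …
ICs: h(0) = 4, h′(0) = 7, h′′(0) = 155.

f: a_k = 0, -9, 27/2, -27, 243/4, -729/5, …
g: a_k = 4, 16, 64, 256, 1024, 4096, …
Sum ⇒ L₀ = lclm(L_f,L_g) in ℚ(x)⟨Dx⟩.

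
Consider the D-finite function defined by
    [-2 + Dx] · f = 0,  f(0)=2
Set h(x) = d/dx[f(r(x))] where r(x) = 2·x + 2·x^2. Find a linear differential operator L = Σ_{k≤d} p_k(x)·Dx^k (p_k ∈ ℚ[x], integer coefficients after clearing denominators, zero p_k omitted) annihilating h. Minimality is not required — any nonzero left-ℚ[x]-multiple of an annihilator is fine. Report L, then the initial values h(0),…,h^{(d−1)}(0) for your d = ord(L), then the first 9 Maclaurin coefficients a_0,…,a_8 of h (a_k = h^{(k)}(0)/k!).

L = (6 + 16·x + 16·x^2) + (-1 - 2·x)·Dx  (order 1).
h: a_k = 8, 48, 160, 1216/3, 832, 22144/15, 104192/45, 23040/7, 1351936/315, …
ICs: h(0) = 8.

f: a_k = 2, 4, 4, 8/3, 4/3, 8/15, 8/45, 16/315, 4/315, …
h₀=f(r): pull back L_f along r ⇒ L₀.
Differentiate: ansatz ord ≤ ord L₀ ⇒ L.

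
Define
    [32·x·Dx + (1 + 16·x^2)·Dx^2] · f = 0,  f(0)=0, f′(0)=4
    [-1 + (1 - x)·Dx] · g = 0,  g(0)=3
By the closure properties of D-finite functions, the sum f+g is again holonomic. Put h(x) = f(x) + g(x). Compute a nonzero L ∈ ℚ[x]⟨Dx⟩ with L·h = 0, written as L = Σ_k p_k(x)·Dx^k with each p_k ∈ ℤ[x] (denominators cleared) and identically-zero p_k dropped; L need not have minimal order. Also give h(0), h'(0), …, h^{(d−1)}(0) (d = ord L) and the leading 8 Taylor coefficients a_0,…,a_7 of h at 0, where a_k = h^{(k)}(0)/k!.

f: a_k = 0, 4, 0, -64/3, 0, 1024/5, 0, -16384/7, …
g: a_k = 3, 3, 3, 3, 3, 3, 3, 3, …
h₀=f+g: left-lcm gives L₀, ord ≤ 3.
L = (32 - 128·x - 1536·x^2)·Dx + (-19 + 32·x + 656·x^2 - 1536·x^3)·Dx^2 + (1 + 15·x + 240·x^3 - 256·x^4)·Dx^3  (order 3).
h: a_k = 3, 7, 3, -55/3, 3, 1039/5, 3, -16363/7, …
ICs: h(0) = 3, h′(0) = 7, h′′(0) = 6.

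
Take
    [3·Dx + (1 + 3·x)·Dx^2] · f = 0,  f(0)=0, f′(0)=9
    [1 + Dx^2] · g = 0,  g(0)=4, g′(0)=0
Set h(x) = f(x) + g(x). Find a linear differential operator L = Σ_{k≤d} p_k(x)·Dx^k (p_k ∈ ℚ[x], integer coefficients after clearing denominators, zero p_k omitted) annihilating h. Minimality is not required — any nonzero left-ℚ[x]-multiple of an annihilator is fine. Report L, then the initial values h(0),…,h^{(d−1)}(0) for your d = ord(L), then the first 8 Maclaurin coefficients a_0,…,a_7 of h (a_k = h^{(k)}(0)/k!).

f: a_k = 0, 9, -27/2, 27, -243/4, 729/5, -729/2, 6561/7, …
g: a_k = 4, 0, -2, 0, 1/6, 0, -1/180, 0, …
f+g: L₀ = lclm(L_f,L_g), ord ≤ 2+2.
L = (165 + 18·x + 27·x^2)·Dx + (19 + 63·x + 27·x^2 + 27·x^3)·Dx^2 + (165 + 18·x + 27·x^2)·Dx^3 + (19 + 63·x + 27·x^2 + 27·x^3)·Dx^4  (order 4).
h: a_k = 4, 9, -31/2, 27, -727/12, 729/5, -65611/180, 6561/7, …
ICs: h(0) = 4, h′(0) = 9, h′′(0) = -31, h′′′(0) = 162.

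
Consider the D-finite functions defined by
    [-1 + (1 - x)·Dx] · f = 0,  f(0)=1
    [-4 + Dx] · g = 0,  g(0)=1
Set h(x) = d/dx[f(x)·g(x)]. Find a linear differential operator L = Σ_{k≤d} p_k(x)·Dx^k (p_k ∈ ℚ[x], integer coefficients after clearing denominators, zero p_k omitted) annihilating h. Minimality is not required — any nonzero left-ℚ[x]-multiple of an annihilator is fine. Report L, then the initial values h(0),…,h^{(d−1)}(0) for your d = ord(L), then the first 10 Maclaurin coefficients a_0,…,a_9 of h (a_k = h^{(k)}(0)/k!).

L = (26 - 40·x + 16·x^2) + (-5 + 9·x - 4·x^2)·Dx  (order 1).
h: a_k = 5, 26, 71, 412/3, 643/3, 874/3, 16319/45, 134648/315, 153527/315, 1543462/2835, …
ICs: h(0) = 5.

f: a_k = 1, 1, 1, 1, 1, 1, 1, 1, 1, 1, …
g: a_k = 1, 4, 8, 32/3, 32/3, 128/15, 256/45, 1024/315, 512/315, 2048/2835, …
Sym-product of L_f,L_g gives L₀ (≤ ord 1).
h=h₀': d/dx-closure on L₀ ⇒ L.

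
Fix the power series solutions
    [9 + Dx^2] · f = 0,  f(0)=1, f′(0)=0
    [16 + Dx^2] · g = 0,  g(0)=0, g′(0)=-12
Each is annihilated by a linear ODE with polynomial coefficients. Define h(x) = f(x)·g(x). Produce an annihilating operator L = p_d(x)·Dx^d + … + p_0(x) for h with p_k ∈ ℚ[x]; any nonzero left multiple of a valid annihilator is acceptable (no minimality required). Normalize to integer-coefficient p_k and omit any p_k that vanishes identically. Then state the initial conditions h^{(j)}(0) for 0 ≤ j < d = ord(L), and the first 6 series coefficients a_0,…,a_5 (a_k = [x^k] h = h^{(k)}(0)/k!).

f: a_k = 1, 0, -9/2, 0, 27/8, 0, …
g: a_k = 0, -12, 0, 32, 0, -128/5, …
Sym-product of L_f,L_g gives L₀ (≤ ord 4).
L = 49 + 50·Dx^2 + Dx^4  (order 4).
h: a_k = 0, -12, 0, 86, 0, -2101/10, …
ICs: h(0) = 0, h′(0) = -12, h′′(0) = 0, h′′′(0) = 516.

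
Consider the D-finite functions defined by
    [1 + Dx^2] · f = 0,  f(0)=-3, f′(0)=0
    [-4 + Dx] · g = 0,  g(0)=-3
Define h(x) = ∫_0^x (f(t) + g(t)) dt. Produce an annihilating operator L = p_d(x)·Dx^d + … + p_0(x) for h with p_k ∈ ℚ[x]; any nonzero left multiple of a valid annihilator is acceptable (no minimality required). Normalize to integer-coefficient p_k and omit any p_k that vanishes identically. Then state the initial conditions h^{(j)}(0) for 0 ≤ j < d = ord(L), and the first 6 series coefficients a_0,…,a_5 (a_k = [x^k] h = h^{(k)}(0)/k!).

f: a_k = -3, 0, 3/2, 0, -1/8, 0, …
g: a_k = -3, -12, -24, -32, -32, -128/5, …
Sum ⇒ L₀ = lclm(L_f,L_g) in ℚ(x)⟨Dx⟩.
h=∫h₀ ⇒ L = L₀·Dx.
L = -4·Dx + Dx^2 - 4·Dx^3 + Dx^4  (order 4).
h: a_k = 0, -6, -6, -15/2, -8, -257/40, …
ICs: h(0) = 0, h′(0) = -6, h′′(0) = -12, h′′′(0) = -45.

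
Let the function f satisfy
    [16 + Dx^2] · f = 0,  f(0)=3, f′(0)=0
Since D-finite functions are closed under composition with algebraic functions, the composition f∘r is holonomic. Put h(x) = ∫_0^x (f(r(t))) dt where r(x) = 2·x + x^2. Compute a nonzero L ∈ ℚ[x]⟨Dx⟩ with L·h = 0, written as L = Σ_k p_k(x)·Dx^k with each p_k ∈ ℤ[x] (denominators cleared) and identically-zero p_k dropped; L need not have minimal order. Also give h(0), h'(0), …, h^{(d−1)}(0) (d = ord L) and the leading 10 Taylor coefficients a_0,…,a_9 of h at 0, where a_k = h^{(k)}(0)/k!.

f: a_k = 3, 0, -24, 0, 32, 0, -256/15, 0, 512/105, 0, …
h₀=f(r): pull back L_f along r ⇒ L₀.
h=∫₀ˣh₀: take L = L₀·Dx.
L = (64 + 192·x + 192·x^2 + 64·x^3)·Dx - Dx^2 + (1 + x)·Dx^3  (order 3).
h: a_k = 0, 3, 0, -32, -24, 488/5, 512/3, -4864/105, -1888/5, -295648/945, …
ICs: h(0) = 0, h′(0) = 3, h′′(0) = 0.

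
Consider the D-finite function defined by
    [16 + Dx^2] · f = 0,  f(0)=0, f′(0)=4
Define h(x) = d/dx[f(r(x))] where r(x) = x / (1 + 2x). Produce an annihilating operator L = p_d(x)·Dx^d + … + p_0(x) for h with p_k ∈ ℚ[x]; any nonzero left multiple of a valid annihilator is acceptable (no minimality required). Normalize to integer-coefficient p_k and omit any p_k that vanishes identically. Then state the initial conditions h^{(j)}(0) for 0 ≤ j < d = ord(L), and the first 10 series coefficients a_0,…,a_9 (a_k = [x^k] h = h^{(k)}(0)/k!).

f: a_k = 0, 4, 0, -32/3, 0, 128/15, 0, -1024/315, 0, 2048/2835, …
L₀ from L_f via x↦r, Dx↦r'^{-1}Dx.
h=h₀': d/dx-closure on L₀ ⇒ L.
L = (40 + 96·x + 96·x^2) + (12 + 72·x + 144·x^2 + 96·x^3)·Dx + (1 + 8·x + 24·x^2 + 32·x^3 + 16·x^4)·Dx^2  (order 2).
h: a_k = 4, -16, 16, 128, -2752/3, 3840, -565504/45, 1552384/45, -25222144/315, 9367552/63, …
ICs: h(0) = 4, h′(0) = -16.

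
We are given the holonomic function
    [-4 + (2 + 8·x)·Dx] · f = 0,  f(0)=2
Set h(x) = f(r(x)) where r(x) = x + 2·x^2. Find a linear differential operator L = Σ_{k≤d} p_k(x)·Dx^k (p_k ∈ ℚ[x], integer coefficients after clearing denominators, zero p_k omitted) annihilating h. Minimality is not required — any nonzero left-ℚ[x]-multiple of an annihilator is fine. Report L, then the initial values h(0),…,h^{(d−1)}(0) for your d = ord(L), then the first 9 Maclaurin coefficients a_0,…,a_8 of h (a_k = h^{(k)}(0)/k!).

f: a_k = 2, 4, -4, 8, -20, 56, -168, 528, -1716, …
Change of var in L_f (x↦r) gives L₀.
L = (-2 - 8·x) + (1 + 4·x + 8·x^2)·Dx  (order 1).
h: a_k = 2, 4, 4, -8, 12, -8, -24, 112, -244, …
ICs: h(0) = 2.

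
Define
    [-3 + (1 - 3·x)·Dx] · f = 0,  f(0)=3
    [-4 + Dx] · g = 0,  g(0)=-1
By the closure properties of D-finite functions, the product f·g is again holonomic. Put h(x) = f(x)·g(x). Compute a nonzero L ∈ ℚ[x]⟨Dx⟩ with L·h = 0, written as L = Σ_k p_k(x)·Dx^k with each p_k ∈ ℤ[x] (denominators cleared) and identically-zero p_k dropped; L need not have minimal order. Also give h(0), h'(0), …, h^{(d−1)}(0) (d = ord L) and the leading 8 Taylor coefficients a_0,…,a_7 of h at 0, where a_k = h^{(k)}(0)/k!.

f: a_k = 3, 9, 27, 81, 243, 729, 2187, 6561, …
g: a_k = -1, -4, -8, -32/3, -32/3, -128/15, -256/45, -1024/315, …
h₀=f·g: eliminate ⇒ L₀, order ≤ 1·1.
L = (7 - 12·x) + (-1 + 3·x)·Dx  (order 1).
h: a_k = -3, -21, -87, -293, -911, -13793/5, -124393/15, -2613277/105, …
ICs: h(0) = -3.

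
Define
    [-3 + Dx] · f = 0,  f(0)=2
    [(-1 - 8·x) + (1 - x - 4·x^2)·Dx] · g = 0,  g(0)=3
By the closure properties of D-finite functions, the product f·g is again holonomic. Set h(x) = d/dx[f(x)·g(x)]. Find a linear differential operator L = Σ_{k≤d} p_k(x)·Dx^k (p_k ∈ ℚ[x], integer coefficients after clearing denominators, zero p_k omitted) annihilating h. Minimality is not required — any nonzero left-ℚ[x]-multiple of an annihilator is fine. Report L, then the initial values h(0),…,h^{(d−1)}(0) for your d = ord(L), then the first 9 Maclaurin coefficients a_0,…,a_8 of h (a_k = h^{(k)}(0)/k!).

f: a_k = 2, 6, 9, 9, 27/4, 81/20, 81/40, 243/280, 729/2240, …
g: a_k = 3, 3, 15, 27, 87, 195, 543, 1323, 3495, …
Sym-product of L_f,L_g gives L₀ (≤ ord 1).
Derive L from L₀ (diff closure).
L = (25 + 48·x - 39·x^2 - 120·x^3 + 144·x^4) + (-4 - x + 33·x^2 + 8·x^3 - 48·x^4)·Dx  (order 1).
h: a_k = 24, 150, 594, 2073, 6612, 408177/20, 243423/4, 49953243/280, 287660997/560, …
ICs: h(0) = 24.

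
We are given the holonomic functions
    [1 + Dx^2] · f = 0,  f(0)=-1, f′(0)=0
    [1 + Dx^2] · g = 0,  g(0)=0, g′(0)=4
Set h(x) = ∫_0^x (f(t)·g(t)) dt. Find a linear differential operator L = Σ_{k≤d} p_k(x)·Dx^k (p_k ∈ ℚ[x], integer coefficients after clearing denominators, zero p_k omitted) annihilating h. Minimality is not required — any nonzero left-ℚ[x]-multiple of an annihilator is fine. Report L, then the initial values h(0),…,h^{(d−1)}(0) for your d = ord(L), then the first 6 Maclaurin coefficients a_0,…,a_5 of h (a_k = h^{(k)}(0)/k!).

f: a_k = -1, 0, 1/2, 0, -1/24, 0, …
g: a_k = 0, 4, 0, -2/3, 0, 1/30, …
h₀=f·g: eliminate ⇒ L₀, order ≤ 2·2.
Integrate: L := L₀·Dx.
L = 4·Dx^2 + Dx^4  (order 4).
h: a_k = 0, 0, -2, 0, 2/3, 0, …
ICs: h(0) = 0, h′(0) = 0, h′′(0) = -4, h′′′(0) = 0.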